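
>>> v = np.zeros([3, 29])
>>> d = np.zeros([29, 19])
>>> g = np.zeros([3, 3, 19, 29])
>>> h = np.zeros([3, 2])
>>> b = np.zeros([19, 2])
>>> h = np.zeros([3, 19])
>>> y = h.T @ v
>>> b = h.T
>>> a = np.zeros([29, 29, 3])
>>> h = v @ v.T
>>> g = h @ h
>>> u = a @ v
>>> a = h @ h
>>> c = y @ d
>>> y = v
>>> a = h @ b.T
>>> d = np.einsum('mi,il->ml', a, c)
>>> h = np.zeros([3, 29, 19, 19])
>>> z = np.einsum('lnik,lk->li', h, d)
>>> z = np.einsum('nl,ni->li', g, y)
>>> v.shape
(3, 29)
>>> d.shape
(3, 19)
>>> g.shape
(3, 3)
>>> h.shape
(3, 29, 19, 19)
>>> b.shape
(19, 3)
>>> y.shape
(3, 29)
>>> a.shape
(3, 19)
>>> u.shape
(29, 29, 29)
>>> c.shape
(19, 19)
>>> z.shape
(3, 29)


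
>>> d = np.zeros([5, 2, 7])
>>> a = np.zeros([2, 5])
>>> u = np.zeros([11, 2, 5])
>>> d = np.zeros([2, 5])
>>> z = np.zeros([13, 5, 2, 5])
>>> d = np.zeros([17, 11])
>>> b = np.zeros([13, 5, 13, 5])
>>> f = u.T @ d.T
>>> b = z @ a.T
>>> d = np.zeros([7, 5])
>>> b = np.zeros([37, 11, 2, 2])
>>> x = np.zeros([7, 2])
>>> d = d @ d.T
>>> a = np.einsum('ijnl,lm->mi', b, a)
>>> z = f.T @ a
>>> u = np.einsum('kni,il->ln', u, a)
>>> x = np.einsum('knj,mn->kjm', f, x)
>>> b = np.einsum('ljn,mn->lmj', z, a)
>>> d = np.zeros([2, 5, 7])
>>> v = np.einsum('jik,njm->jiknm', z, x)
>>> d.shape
(2, 5, 7)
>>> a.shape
(5, 37)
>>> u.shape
(37, 2)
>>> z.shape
(17, 2, 37)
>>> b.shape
(17, 5, 2)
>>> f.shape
(5, 2, 17)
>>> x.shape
(5, 17, 7)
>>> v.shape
(17, 2, 37, 5, 7)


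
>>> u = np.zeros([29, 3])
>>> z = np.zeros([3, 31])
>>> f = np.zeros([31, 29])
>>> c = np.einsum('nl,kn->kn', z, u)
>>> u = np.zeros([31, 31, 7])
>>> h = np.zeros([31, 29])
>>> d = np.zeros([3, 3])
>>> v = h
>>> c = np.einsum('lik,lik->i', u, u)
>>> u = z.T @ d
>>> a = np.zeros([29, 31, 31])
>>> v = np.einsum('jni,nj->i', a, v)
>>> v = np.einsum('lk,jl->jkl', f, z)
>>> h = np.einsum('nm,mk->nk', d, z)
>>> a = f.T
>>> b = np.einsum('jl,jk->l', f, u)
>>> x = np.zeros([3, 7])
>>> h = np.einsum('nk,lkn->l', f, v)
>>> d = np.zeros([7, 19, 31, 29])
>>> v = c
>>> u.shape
(31, 3)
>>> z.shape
(3, 31)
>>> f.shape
(31, 29)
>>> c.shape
(31,)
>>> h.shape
(3,)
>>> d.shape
(7, 19, 31, 29)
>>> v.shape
(31,)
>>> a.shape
(29, 31)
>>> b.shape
(29,)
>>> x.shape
(3, 7)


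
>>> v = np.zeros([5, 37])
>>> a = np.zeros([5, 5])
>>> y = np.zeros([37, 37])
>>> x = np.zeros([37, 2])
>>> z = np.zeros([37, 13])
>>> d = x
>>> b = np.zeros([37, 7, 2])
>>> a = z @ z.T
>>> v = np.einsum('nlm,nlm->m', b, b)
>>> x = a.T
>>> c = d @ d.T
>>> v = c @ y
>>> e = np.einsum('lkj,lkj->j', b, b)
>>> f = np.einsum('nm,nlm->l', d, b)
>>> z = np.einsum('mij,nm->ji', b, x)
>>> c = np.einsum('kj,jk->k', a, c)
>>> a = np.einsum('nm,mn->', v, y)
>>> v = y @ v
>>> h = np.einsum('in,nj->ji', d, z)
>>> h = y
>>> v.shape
(37, 37)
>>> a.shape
()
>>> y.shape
(37, 37)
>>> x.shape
(37, 37)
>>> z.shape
(2, 7)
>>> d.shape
(37, 2)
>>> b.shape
(37, 7, 2)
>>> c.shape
(37,)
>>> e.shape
(2,)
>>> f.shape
(7,)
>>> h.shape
(37, 37)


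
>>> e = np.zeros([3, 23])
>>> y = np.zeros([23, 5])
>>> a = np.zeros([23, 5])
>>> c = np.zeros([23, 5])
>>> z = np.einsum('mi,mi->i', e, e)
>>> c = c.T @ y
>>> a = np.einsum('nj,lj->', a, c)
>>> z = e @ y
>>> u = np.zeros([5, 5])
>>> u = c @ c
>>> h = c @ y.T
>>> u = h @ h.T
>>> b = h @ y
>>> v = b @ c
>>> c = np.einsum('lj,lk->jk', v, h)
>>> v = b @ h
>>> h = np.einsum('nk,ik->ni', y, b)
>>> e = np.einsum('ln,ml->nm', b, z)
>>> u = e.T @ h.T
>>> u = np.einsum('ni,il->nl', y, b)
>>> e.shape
(5, 3)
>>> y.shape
(23, 5)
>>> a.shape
()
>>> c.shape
(5, 23)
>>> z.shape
(3, 5)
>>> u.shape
(23, 5)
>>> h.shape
(23, 5)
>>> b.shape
(5, 5)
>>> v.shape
(5, 23)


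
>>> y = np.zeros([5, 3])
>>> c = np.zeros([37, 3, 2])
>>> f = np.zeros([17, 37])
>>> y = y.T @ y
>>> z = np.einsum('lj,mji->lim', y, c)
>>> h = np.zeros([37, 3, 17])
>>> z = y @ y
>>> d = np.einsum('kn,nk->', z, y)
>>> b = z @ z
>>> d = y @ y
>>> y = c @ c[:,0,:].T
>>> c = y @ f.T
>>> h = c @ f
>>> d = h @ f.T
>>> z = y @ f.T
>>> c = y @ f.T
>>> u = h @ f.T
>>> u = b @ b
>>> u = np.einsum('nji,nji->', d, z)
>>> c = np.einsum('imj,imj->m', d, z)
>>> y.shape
(37, 3, 37)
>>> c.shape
(3,)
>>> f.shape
(17, 37)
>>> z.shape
(37, 3, 17)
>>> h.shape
(37, 3, 37)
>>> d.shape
(37, 3, 17)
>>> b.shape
(3, 3)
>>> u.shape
()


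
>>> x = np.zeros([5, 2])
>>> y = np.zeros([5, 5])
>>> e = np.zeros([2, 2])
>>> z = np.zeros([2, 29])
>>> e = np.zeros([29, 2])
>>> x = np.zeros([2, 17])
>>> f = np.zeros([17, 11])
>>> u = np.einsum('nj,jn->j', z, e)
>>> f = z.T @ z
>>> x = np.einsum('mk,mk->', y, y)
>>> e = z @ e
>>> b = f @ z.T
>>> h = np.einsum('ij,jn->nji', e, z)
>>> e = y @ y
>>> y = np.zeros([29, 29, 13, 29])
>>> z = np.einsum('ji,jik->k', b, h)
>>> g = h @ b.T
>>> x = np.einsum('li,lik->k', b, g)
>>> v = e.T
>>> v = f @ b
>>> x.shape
(29,)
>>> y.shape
(29, 29, 13, 29)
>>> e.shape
(5, 5)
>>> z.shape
(2,)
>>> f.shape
(29, 29)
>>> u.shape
(29,)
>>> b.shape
(29, 2)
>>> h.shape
(29, 2, 2)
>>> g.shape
(29, 2, 29)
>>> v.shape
(29, 2)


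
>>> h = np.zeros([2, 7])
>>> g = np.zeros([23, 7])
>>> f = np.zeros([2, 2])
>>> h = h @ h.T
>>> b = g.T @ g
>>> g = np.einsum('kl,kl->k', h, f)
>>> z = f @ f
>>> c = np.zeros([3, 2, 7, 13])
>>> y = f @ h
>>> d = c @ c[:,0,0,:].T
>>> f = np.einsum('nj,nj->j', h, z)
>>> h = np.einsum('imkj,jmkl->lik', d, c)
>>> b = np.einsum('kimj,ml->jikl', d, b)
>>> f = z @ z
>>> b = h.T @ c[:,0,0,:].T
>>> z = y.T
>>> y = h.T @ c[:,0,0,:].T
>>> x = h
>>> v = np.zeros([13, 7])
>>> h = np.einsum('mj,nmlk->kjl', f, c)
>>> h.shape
(13, 2, 7)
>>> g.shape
(2,)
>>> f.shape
(2, 2)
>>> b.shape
(7, 3, 3)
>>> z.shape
(2, 2)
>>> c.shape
(3, 2, 7, 13)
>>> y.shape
(7, 3, 3)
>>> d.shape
(3, 2, 7, 3)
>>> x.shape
(13, 3, 7)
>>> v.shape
(13, 7)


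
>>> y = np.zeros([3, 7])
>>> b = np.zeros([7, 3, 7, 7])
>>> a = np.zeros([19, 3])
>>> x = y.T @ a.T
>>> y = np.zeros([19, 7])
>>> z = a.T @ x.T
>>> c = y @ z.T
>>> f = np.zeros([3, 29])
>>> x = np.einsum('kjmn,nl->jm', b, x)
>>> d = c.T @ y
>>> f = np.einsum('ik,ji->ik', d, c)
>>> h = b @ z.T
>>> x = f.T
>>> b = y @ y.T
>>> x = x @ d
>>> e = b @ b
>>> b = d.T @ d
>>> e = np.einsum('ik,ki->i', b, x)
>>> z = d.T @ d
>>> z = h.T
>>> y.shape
(19, 7)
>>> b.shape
(7, 7)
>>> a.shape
(19, 3)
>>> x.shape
(7, 7)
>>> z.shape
(3, 7, 3, 7)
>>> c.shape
(19, 3)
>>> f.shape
(3, 7)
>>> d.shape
(3, 7)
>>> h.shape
(7, 3, 7, 3)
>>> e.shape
(7,)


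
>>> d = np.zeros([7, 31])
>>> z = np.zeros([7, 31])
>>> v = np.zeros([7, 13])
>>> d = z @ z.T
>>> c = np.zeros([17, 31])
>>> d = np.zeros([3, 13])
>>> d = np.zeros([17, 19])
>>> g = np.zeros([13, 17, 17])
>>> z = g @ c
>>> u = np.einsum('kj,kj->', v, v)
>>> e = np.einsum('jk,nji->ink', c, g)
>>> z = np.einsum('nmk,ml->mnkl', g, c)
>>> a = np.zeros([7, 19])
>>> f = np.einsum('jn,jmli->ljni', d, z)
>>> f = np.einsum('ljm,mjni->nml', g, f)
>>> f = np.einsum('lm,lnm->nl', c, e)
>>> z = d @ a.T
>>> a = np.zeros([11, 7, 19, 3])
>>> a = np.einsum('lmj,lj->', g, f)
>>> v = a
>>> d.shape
(17, 19)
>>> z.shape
(17, 7)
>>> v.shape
()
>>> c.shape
(17, 31)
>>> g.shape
(13, 17, 17)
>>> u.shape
()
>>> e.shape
(17, 13, 31)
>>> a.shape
()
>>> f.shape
(13, 17)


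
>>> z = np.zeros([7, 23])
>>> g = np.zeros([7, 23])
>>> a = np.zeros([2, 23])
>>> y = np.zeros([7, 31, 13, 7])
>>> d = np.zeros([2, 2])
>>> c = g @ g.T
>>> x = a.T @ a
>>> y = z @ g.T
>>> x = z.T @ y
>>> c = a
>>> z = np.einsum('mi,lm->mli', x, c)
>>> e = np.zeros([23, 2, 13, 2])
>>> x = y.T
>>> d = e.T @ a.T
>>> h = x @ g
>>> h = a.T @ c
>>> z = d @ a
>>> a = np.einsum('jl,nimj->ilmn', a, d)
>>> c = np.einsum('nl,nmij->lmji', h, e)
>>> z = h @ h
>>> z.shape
(23, 23)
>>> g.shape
(7, 23)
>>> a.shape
(13, 23, 2, 2)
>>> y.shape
(7, 7)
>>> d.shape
(2, 13, 2, 2)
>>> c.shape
(23, 2, 2, 13)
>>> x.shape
(7, 7)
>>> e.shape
(23, 2, 13, 2)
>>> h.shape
(23, 23)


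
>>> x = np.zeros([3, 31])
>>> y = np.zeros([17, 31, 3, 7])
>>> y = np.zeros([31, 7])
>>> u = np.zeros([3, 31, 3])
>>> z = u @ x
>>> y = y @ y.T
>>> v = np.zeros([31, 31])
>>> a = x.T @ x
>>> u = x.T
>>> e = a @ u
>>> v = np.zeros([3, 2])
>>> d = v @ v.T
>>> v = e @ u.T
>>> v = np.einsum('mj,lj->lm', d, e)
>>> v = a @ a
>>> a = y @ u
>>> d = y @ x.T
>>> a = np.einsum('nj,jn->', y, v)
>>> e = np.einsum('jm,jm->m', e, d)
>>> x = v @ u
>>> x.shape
(31, 3)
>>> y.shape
(31, 31)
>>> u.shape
(31, 3)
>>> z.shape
(3, 31, 31)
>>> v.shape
(31, 31)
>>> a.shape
()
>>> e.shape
(3,)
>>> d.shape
(31, 3)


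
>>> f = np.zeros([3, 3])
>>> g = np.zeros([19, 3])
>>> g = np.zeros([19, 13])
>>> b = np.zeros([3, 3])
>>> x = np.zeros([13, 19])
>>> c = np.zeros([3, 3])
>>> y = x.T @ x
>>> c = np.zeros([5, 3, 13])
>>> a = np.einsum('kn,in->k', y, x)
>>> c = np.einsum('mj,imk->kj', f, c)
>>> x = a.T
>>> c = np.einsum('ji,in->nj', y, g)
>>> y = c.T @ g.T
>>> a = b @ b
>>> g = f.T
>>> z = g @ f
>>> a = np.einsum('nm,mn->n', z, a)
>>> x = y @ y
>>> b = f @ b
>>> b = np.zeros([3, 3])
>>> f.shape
(3, 3)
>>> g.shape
(3, 3)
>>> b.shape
(3, 3)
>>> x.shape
(19, 19)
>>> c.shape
(13, 19)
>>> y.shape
(19, 19)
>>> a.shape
(3,)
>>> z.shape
(3, 3)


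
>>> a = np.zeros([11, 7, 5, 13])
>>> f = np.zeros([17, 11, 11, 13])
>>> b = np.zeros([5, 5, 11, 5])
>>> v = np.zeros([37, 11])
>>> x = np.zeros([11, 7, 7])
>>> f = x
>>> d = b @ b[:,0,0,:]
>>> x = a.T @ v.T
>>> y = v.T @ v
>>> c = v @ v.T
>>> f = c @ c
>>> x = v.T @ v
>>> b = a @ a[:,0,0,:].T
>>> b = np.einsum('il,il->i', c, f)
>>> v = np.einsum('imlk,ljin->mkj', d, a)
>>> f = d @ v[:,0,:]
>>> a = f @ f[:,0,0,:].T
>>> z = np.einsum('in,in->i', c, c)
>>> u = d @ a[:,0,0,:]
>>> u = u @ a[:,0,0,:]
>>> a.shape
(5, 5, 11, 5)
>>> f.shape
(5, 5, 11, 7)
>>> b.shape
(37,)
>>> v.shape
(5, 5, 7)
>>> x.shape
(11, 11)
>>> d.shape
(5, 5, 11, 5)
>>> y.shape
(11, 11)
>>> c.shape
(37, 37)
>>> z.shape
(37,)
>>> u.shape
(5, 5, 11, 5)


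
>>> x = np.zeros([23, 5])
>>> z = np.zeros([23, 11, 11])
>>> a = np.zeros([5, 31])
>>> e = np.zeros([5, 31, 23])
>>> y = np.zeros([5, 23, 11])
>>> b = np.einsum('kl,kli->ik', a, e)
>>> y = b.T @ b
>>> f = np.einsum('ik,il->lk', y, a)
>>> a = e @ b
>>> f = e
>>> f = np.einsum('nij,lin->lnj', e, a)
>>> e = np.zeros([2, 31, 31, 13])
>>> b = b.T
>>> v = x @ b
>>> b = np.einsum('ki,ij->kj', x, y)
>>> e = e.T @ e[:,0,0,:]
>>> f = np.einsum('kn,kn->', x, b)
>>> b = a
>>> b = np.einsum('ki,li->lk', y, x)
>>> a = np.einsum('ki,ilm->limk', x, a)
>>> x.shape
(23, 5)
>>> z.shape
(23, 11, 11)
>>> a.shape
(31, 5, 5, 23)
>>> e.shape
(13, 31, 31, 13)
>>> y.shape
(5, 5)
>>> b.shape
(23, 5)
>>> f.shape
()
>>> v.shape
(23, 23)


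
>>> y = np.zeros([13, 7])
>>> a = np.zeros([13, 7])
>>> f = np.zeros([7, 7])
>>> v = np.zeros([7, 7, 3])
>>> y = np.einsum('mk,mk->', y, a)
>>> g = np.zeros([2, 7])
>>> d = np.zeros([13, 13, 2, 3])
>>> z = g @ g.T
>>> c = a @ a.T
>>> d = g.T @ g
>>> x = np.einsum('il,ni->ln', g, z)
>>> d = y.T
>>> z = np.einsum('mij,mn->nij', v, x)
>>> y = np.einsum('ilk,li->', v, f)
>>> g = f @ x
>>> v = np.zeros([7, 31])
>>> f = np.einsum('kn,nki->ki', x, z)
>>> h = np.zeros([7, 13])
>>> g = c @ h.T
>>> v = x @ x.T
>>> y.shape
()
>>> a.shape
(13, 7)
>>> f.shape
(7, 3)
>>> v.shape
(7, 7)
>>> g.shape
(13, 7)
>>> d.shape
()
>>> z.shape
(2, 7, 3)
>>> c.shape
(13, 13)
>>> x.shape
(7, 2)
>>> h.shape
(7, 13)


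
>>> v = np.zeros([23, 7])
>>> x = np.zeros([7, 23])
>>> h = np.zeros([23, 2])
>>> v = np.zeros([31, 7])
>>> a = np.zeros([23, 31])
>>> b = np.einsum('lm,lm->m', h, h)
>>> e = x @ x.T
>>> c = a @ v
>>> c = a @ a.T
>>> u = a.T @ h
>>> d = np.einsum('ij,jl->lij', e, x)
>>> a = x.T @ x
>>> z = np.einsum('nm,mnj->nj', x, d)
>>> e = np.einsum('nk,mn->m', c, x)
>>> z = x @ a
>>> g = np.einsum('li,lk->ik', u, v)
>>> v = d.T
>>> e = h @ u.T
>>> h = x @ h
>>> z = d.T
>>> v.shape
(7, 7, 23)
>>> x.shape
(7, 23)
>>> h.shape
(7, 2)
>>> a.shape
(23, 23)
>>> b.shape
(2,)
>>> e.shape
(23, 31)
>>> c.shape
(23, 23)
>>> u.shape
(31, 2)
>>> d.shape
(23, 7, 7)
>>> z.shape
(7, 7, 23)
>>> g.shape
(2, 7)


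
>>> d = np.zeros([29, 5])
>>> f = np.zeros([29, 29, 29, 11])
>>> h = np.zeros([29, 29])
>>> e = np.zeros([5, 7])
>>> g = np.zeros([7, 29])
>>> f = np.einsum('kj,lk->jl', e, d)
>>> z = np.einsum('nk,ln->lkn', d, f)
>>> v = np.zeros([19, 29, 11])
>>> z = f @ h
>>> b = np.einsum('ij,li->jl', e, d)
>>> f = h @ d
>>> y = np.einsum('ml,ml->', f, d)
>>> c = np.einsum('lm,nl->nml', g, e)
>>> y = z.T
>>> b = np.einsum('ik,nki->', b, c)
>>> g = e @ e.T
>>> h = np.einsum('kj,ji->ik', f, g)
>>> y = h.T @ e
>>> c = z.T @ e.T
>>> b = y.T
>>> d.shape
(29, 5)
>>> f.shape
(29, 5)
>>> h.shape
(5, 29)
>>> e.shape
(5, 7)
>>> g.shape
(5, 5)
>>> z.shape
(7, 29)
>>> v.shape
(19, 29, 11)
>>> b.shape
(7, 29)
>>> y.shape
(29, 7)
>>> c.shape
(29, 5)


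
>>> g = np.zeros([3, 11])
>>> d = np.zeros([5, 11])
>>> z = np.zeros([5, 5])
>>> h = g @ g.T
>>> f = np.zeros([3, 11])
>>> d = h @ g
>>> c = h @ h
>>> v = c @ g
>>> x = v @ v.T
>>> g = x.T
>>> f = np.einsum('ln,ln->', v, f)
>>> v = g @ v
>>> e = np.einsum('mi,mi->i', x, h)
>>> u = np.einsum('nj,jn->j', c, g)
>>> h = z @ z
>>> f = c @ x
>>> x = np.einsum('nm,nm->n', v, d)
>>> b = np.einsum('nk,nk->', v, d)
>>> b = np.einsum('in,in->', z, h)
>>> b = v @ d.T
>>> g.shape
(3, 3)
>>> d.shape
(3, 11)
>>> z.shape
(5, 5)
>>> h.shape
(5, 5)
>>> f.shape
(3, 3)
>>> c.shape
(3, 3)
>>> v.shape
(3, 11)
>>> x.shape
(3,)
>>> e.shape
(3,)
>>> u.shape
(3,)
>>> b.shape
(3, 3)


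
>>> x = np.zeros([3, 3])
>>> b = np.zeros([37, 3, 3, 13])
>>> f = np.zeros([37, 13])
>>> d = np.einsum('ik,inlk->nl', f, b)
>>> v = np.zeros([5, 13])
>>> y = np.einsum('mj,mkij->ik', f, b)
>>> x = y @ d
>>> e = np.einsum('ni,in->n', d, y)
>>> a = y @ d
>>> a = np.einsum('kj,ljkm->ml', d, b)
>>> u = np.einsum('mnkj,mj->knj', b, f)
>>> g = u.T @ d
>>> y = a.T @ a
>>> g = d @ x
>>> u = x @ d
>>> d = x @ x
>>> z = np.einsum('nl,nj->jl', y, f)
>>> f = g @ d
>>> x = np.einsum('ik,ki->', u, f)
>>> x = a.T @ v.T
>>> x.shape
(37, 5)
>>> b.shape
(37, 3, 3, 13)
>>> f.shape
(3, 3)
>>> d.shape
(3, 3)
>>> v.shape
(5, 13)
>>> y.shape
(37, 37)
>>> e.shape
(3,)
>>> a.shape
(13, 37)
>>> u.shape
(3, 3)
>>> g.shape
(3, 3)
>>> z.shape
(13, 37)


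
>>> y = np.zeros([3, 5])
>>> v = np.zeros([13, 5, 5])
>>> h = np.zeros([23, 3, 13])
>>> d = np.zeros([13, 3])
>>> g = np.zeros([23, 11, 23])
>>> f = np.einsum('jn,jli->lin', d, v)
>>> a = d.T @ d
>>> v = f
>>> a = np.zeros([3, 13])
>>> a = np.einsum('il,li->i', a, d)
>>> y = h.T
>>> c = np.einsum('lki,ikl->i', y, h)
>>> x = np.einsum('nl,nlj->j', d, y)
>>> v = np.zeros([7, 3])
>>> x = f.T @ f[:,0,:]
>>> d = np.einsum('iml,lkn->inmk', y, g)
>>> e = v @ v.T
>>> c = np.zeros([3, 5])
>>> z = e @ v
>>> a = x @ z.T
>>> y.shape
(13, 3, 23)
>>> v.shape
(7, 3)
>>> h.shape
(23, 3, 13)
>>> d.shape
(13, 23, 3, 11)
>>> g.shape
(23, 11, 23)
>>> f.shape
(5, 5, 3)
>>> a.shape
(3, 5, 7)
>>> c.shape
(3, 5)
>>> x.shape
(3, 5, 3)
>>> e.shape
(7, 7)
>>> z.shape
(7, 3)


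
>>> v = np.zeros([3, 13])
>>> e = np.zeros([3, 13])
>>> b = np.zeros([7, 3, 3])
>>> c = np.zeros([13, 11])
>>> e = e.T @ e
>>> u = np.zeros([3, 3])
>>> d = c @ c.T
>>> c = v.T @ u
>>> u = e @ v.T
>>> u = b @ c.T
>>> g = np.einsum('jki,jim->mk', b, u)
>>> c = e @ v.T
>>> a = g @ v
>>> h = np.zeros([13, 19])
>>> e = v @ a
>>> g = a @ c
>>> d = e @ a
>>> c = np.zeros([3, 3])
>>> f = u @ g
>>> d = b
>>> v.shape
(3, 13)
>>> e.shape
(3, 13)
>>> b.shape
(7, 3, 3)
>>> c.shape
(3, 3)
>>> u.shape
(7, 3, 13)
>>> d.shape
(7, 3, 3)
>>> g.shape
(13, 3)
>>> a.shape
(13, 13)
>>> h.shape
(13, 19)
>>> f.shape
(7, 3, 3)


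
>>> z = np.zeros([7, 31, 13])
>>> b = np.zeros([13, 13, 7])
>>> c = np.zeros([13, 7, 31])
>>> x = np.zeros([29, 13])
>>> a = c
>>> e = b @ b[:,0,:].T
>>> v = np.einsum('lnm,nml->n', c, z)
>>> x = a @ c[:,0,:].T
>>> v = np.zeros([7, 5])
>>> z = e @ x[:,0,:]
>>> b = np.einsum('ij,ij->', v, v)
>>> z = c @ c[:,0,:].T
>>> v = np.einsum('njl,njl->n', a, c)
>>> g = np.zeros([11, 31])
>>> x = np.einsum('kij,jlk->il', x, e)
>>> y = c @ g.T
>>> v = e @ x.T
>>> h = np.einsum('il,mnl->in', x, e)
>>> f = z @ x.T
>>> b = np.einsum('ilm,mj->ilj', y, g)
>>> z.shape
(13, 7, 13)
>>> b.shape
(13, 7, 31)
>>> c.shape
(13, 7, 31)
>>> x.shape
(7, 13)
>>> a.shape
(13, 7, 31)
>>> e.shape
(13, 13, 13)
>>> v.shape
(13, 13, 7)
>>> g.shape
(11, 31)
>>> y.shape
(13, 7, 11)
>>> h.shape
(7, 13)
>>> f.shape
(13, 7, 7)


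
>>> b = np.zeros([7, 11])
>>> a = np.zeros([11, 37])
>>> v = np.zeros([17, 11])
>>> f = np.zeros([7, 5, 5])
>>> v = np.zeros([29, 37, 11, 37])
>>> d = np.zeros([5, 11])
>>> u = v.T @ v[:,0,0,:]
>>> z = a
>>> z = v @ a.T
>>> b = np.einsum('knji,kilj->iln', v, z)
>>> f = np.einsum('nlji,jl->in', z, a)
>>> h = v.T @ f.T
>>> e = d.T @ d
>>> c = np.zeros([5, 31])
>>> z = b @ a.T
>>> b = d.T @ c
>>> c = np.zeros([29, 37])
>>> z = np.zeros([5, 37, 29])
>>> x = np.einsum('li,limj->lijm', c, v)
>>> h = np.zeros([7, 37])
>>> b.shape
(11, 31)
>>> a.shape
(11, 37)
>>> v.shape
(29, 37, 11, 37)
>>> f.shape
(11, 29)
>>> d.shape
(5, 11)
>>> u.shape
(37, 11, 37, 37)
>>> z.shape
(5, 37, 29)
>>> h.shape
(7, 37)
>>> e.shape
(11, 11)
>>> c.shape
(29, 37)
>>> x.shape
(29, 37, 37, 11)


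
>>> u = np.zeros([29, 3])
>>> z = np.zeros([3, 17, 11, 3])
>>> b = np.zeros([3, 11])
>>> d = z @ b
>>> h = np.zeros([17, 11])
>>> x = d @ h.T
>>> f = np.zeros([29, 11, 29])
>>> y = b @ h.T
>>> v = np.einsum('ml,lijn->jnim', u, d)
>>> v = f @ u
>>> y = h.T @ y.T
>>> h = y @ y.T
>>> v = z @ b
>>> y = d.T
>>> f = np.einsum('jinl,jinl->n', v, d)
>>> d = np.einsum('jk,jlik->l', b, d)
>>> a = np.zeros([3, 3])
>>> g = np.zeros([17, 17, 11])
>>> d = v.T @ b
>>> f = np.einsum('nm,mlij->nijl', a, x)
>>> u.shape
(29, 3)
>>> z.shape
(3, 17, 11, 3)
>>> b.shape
(3, 11)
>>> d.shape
(11, 11, 17, 11)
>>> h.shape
(11, 11)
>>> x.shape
(3, 17, 11, 17)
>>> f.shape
(3, 11, 17, 17)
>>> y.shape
(11, 11, 17, 3)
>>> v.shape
(3, 17, 11, 11)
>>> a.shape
(3, 3)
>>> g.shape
(17, 17, 11)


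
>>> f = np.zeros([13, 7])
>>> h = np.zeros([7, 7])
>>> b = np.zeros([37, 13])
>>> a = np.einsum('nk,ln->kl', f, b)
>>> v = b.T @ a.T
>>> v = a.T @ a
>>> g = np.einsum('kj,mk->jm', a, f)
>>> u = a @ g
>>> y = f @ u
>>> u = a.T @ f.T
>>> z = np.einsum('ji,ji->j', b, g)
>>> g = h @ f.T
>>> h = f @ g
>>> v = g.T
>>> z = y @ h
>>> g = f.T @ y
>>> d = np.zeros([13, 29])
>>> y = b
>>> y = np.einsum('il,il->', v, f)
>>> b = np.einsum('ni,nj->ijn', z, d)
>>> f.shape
(13, 7)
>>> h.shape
(13, 13)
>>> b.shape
(13, 29, 13)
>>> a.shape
(7, 37)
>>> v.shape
(13, 7)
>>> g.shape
(7, 13)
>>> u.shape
(37, 13)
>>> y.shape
()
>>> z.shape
(13, 13)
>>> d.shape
(13, 29)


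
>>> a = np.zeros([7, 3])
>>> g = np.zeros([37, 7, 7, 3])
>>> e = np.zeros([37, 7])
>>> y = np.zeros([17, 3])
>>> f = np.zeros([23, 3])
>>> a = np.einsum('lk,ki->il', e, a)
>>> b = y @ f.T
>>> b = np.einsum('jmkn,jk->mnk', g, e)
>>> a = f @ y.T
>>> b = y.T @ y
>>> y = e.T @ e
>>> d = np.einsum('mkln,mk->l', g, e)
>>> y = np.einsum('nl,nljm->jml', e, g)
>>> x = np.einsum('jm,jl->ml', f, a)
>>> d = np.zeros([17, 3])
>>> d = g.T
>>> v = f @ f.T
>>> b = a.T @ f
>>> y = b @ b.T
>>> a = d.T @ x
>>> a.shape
(37, 7, 7, 17)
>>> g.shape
(37, 7, 7, 3)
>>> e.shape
(37, 7)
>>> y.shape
(17, 17)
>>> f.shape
(23, 3)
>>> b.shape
(17, 3)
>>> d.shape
(3, 7, 7, 37)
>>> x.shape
(3, 17)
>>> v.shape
(23, 23)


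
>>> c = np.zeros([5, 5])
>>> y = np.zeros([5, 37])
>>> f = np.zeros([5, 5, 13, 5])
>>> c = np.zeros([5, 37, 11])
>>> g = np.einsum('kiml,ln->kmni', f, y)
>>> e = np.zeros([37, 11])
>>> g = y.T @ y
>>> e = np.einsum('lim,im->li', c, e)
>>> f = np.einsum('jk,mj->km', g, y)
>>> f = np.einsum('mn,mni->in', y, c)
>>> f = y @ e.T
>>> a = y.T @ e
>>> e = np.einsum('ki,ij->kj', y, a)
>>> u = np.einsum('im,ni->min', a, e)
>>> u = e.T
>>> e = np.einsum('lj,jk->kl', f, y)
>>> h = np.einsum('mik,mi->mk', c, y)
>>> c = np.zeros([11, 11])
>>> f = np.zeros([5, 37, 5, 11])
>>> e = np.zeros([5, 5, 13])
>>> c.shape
(11, 11)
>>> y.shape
(5, 37)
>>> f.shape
(5, 37, 5, 11)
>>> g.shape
(37, 37)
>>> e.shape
(5, 5, 13)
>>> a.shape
(37, 37)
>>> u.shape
(37, 5)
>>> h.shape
(5, 11)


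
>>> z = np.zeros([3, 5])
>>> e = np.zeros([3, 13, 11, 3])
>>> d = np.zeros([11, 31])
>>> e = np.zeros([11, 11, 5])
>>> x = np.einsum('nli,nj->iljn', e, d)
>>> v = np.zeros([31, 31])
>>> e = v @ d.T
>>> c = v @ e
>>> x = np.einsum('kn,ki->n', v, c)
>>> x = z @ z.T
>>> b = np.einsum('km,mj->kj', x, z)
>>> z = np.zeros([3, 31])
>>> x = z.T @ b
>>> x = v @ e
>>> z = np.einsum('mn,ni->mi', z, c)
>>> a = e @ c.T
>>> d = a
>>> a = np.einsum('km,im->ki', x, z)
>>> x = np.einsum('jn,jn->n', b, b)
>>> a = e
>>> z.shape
(3, 11)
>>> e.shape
(31, 11)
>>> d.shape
(31, 31)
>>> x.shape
(5,)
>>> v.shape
(31, 31)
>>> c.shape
(31, 11)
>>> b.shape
(3, 5)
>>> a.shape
(31, 11)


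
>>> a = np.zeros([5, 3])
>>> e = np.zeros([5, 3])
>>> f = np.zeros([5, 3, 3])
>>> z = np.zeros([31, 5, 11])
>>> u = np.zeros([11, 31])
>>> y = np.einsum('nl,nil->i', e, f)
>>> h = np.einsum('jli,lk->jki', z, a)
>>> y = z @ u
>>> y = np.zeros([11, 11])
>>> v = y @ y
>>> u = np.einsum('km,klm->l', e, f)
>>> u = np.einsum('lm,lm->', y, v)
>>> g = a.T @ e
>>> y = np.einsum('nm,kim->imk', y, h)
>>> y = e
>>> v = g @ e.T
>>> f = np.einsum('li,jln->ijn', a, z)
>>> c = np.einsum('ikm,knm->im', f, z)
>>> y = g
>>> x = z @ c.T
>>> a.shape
(5, 3)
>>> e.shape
(5, 3)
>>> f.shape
(3, 31, 11)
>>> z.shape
(31, 5, 11)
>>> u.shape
()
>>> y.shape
(3, 3)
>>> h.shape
(31, 3, 11)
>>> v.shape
(3, 5)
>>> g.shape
(3, 3)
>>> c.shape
(3, 11)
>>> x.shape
(31, 5, 3)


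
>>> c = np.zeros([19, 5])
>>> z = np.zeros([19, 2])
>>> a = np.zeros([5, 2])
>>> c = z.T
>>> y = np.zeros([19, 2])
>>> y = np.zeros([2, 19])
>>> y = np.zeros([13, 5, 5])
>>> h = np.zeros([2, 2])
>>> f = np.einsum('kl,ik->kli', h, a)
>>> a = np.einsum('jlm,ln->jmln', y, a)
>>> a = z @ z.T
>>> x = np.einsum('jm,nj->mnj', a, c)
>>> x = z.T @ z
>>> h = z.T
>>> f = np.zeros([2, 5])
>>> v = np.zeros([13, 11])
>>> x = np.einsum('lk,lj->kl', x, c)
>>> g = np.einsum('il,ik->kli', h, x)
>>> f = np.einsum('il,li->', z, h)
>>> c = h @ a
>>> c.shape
(2, 19)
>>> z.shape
(19, 2)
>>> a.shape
(19, 19)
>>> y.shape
(13, 5, 5)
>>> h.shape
(2, 19)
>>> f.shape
()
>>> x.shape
(2, 2)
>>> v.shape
(13, 11)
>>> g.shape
(2, 19, 2)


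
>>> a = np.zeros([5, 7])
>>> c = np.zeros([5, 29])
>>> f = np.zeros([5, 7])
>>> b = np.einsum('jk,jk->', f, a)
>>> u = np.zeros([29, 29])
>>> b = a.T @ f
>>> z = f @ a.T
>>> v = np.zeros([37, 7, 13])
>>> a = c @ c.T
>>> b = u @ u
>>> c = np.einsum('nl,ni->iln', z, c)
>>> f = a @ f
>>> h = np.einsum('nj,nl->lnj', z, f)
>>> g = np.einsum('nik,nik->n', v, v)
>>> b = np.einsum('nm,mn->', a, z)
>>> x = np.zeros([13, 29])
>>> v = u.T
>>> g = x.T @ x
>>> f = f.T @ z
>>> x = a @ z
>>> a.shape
(5, 5)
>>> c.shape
(29, 5, 5)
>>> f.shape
(7, 5)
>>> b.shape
()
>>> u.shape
(29, 29)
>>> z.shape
(5, 5)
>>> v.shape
(29, 29)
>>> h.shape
(7, 5, 5)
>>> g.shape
(29, 29)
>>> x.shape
(5, 5)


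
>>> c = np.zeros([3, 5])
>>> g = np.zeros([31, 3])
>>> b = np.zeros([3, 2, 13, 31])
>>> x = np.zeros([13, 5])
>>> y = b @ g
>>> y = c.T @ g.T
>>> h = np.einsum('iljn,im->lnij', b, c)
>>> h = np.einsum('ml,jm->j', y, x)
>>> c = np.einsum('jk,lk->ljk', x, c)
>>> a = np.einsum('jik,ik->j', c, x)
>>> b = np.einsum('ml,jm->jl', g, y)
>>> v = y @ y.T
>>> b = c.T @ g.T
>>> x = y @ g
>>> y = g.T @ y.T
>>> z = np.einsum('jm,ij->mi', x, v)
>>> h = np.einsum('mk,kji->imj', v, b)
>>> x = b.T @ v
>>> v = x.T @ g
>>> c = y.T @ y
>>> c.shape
(5, 5)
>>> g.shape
(31, 3)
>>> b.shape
(5, 13, 31)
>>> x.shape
(31, 13, 5)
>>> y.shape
(3, 5)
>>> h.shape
(31, 5, 13)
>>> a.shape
(3,)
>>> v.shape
(5, 13, 3)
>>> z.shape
(3, 5)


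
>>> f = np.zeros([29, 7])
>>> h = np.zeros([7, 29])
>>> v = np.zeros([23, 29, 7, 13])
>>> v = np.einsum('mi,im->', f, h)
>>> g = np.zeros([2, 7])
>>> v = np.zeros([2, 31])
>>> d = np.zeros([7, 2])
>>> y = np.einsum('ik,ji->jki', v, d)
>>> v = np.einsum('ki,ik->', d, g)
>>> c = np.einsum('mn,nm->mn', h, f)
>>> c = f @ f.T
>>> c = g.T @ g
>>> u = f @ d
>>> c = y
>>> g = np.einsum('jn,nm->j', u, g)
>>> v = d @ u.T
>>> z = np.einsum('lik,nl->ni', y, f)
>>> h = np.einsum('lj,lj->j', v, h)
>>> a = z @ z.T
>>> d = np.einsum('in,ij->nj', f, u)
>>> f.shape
(29, 7)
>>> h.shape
(29,)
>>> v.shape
(7, 29)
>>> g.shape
(29,)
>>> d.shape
(7, 2)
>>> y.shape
(7, 31, 2)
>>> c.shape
(7, 31, 2)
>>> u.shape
(29, 2)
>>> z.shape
(29, 31)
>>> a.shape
(29, 29)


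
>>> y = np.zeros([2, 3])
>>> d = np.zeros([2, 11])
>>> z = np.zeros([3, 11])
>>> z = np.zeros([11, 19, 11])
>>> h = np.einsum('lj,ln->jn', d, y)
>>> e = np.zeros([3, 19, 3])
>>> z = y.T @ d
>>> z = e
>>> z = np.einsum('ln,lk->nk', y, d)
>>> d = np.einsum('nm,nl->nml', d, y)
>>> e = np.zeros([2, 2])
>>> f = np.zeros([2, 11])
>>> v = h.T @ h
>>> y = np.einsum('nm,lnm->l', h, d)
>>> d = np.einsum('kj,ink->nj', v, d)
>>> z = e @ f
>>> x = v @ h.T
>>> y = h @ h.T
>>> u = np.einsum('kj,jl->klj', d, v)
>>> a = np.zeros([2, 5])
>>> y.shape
(11, 11)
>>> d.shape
(11, 3)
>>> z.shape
(2, 11)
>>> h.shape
(11, 3)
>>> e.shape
(2, 2)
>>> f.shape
(2, 11)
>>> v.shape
(3, 3)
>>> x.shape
(3, 11)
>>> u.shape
(11, 3, 3)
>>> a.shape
(2, 5)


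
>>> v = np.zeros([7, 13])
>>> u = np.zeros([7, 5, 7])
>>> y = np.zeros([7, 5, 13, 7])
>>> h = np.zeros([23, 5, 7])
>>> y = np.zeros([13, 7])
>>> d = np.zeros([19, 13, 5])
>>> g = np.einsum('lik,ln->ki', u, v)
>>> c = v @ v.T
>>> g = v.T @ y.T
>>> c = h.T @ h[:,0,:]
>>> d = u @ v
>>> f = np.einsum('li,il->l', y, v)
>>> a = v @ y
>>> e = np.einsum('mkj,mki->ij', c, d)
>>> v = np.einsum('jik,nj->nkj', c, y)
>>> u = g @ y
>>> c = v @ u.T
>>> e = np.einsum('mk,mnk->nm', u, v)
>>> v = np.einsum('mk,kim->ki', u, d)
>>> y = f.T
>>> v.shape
(7, 5)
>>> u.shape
(13, 7)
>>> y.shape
(13,)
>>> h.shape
(23, 5, 7)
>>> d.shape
(7, 5, 13)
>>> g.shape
(13, 13)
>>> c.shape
(13, 7, 13)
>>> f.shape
(13,)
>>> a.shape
(7, 7)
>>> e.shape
(7, 13)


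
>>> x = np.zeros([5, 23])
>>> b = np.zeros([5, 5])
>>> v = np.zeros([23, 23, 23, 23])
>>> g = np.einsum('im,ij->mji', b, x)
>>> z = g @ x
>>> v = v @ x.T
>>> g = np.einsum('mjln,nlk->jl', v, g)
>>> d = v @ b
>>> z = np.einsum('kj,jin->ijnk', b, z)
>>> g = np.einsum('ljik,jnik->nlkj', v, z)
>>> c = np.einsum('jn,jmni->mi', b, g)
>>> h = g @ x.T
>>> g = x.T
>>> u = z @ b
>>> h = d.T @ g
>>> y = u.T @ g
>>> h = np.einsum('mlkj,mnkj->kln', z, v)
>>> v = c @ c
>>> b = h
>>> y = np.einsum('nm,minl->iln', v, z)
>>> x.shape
(5, 23)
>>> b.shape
(23, 5, 23)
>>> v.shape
(23, 23)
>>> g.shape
(23, 5)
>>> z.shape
(23, 5, 23, 5)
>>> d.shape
(23, 23, 23, 5)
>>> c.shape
(23, 23)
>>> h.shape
(23, 5, 23)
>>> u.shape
(23, 5, 23, 5)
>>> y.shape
(5, 5, 23)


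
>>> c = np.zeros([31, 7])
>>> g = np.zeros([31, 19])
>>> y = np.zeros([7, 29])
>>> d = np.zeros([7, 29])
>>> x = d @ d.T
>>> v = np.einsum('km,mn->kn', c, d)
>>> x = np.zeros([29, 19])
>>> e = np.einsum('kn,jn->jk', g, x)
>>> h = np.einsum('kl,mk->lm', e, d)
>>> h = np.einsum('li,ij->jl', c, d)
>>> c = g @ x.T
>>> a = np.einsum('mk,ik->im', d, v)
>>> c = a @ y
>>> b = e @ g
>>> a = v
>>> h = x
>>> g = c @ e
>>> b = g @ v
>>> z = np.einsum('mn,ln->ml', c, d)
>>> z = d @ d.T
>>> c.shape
(31, 29)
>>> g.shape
(31, 31)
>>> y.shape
(7, 29)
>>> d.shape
(7, 29)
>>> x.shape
(29, 19)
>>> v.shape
(31, 29)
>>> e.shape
(29, 31)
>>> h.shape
(29, 19)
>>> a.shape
(31, 29)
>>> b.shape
(31, 29)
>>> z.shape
(7, 7)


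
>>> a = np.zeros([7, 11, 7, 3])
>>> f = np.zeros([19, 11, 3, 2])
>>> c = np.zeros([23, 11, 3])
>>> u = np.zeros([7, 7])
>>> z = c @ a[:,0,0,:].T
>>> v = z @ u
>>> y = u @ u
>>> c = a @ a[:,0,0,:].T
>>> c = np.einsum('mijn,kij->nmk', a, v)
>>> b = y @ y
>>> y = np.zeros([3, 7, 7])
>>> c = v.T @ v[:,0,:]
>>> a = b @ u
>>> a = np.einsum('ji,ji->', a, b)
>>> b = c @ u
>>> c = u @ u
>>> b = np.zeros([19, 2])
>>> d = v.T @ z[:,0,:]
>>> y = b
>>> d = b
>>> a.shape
()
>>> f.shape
(19, 11, 3, 2)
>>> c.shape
(7, 7)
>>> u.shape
(7, 7)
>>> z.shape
(23, 11, 7)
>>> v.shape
(23, 11, 7)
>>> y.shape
(19, 2)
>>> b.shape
(19, 2)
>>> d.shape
(19, 2)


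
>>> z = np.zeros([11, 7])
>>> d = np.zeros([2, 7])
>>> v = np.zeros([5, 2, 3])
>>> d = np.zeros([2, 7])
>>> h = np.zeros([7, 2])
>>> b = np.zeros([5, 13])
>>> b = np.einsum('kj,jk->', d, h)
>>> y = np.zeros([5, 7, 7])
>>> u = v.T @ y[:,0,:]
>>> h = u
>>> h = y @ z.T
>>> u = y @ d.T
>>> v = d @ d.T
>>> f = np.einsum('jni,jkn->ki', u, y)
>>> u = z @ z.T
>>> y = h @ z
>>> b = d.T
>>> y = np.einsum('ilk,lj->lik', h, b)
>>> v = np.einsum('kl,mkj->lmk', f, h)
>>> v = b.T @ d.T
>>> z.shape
(11, 7)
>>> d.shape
(2, 7)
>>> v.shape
(2, 2)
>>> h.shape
(5, 7, 11)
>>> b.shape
(7, 2)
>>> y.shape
(7, 5, 11)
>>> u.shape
(11, 11)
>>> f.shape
(7, 2)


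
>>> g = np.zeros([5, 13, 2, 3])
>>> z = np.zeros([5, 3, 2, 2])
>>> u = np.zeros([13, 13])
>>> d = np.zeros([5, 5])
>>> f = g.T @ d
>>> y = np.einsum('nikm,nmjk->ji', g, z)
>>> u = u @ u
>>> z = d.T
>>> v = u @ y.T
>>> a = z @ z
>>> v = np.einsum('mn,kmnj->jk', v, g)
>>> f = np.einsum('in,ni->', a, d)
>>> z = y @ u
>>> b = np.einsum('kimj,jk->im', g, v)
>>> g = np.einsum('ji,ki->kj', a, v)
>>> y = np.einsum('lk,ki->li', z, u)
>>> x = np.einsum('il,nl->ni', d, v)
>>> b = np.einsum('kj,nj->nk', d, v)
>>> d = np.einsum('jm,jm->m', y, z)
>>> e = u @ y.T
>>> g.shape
(3, 5)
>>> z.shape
(2, 13)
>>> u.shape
(13, 13)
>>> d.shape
(13,)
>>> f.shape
()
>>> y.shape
(2, 13)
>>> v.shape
(3, 5)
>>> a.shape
(5, 5)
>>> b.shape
(3, 5)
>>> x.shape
(3, 5)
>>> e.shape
(13, 2)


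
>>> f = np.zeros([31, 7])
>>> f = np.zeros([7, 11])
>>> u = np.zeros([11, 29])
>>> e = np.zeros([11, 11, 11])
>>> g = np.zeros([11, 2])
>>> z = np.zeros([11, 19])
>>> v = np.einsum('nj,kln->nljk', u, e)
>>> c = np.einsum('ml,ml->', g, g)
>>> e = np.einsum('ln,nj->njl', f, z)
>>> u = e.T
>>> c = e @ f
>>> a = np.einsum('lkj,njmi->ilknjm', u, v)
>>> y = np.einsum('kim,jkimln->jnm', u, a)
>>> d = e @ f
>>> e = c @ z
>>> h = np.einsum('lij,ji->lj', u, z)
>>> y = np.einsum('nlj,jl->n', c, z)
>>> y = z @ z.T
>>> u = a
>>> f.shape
(7, 11)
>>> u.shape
(11, 7, 19, 11, 11, 29)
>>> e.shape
(11, 19, 19)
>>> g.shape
(11, 2)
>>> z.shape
(11, 19)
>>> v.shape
(11, 11, 29, 11)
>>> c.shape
(11, 19, 11)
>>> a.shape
(11, 7, 19, 11, 11, 29)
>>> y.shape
(11, 11)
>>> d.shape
(11, 19, 11)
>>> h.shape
(7, 11)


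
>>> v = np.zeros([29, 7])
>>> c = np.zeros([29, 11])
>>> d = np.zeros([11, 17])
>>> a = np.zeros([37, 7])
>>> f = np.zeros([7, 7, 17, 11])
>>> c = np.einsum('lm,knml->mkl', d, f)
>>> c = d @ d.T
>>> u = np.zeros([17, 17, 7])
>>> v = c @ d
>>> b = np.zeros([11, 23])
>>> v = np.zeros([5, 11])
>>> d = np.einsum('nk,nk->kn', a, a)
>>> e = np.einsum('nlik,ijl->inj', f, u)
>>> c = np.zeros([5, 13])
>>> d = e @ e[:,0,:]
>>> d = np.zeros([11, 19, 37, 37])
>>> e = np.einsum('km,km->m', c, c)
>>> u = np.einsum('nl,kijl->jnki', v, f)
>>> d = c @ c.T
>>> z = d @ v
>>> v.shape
(5, 11)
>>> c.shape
(5, 13)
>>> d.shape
(5, 5)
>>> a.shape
(37, 7)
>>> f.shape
(7, 7, 17, 11)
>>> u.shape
(17, 5, 7, 7)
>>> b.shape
(11, 23)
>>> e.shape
(13,)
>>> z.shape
(5, 11)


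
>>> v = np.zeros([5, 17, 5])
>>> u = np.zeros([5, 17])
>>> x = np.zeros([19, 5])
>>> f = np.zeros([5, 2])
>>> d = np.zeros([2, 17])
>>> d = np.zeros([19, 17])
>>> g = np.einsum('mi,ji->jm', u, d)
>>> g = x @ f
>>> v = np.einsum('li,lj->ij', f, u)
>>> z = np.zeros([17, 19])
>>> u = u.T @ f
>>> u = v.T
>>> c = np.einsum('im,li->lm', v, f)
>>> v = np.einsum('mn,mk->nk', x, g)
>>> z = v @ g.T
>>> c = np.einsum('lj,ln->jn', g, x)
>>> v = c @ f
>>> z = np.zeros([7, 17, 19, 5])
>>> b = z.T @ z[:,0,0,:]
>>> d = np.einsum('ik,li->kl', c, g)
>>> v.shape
(2, 2)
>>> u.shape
(17, 2)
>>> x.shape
(19, 5)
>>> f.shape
(5, 2)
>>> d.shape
(5, 19)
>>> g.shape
(19, 2)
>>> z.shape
(7, 17, 19, 5)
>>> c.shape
(2, 5)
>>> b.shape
(5, 19, 17, 5)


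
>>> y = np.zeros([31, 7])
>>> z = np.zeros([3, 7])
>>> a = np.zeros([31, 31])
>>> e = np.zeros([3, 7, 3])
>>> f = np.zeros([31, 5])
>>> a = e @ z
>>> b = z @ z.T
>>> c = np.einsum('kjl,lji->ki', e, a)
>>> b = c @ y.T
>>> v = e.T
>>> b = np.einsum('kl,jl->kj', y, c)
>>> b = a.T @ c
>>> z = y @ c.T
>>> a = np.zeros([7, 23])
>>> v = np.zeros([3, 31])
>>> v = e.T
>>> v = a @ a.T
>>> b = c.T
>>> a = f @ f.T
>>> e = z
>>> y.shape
(31, 7)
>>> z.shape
(31, 3)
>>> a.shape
(31, 31)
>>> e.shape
(31, 3)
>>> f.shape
(31, 5)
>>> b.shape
(7, 3)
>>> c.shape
(3, 7)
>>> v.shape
(7, 7)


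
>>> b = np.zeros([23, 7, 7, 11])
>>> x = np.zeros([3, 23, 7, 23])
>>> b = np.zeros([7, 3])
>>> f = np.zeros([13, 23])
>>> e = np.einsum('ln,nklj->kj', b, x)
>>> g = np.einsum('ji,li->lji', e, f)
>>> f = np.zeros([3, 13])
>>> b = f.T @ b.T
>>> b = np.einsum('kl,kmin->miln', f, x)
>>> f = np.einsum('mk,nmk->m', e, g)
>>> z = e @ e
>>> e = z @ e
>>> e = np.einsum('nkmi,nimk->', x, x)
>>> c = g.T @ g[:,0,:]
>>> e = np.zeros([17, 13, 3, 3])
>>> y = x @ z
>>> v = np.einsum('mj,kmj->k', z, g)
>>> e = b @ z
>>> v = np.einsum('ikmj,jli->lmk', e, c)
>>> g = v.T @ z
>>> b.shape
(23, 7, 13, 23)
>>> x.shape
(3, 23, 7, 23)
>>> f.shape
(23,)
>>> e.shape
(23, 7, 13, 23)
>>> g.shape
(7, 13, 23)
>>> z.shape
(23, 23)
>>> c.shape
(23, 23, 23)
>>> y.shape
(3, 23, 7, 23)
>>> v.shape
(23, 13, 7)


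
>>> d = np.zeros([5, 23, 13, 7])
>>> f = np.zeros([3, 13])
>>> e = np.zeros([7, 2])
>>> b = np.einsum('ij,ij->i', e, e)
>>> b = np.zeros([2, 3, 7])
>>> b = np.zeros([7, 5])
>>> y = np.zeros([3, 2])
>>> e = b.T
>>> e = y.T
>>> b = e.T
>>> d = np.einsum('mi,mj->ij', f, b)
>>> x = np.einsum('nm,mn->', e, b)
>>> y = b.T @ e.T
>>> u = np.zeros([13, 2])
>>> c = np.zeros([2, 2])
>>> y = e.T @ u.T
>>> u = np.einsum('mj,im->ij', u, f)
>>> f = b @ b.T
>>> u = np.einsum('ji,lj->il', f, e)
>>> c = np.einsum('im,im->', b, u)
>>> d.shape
(13, 2)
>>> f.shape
(3, 3)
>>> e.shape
(2, 3)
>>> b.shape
(3, 2)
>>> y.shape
(3, 13)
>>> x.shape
()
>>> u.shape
(3, 2)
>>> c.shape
()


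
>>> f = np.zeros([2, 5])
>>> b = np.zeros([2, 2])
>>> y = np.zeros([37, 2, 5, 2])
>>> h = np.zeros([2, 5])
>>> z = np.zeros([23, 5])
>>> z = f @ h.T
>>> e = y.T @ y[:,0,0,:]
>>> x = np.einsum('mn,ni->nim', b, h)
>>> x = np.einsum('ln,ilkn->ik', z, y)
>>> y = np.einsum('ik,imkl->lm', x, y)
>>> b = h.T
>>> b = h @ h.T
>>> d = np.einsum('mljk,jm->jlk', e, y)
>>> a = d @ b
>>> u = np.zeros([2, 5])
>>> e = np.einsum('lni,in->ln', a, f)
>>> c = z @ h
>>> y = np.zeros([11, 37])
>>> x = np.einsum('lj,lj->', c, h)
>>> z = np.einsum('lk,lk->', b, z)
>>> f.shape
(2, 5)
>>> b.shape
(2, 2)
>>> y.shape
(11, 37)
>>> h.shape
(2, 5)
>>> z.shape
()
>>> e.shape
(2, 5)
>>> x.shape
()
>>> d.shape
(2, 5, 2)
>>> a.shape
(2, 5, 2)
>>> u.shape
(2, 5)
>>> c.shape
(2, 5)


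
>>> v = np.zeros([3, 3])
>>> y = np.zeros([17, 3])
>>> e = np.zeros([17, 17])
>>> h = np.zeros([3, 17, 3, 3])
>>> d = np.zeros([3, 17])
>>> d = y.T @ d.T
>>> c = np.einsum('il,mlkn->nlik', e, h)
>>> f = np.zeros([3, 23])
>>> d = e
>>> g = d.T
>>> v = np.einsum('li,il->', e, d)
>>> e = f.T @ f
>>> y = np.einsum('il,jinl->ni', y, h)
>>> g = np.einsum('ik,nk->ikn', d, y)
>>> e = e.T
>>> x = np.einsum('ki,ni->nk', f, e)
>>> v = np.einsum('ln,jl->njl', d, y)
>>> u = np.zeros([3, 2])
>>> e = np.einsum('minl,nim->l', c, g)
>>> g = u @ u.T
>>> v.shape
(17, 3, 17)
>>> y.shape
(3, 17)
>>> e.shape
(3,)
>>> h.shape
(3, 17, 3, 3)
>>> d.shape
(17, 17)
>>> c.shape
(3, 17, 17, 3)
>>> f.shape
(3, 23)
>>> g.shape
(3, 3)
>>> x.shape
(23, 3)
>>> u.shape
(3, 2)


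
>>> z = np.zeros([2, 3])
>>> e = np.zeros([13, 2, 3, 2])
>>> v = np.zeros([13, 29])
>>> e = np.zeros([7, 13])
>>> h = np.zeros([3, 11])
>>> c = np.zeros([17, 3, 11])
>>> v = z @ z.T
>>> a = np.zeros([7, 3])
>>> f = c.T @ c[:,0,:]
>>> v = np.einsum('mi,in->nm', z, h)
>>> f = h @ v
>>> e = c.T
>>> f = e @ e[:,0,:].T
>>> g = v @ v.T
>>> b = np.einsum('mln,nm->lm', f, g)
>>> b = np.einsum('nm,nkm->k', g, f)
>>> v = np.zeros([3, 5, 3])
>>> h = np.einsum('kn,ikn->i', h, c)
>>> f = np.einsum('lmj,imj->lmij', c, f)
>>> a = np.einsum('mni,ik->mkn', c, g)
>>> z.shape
(2, 3)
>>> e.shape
(11, 3, 17)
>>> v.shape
(3, 5, 3)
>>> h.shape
(17,)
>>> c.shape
(17, 3, 11)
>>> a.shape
(17, 11, 3)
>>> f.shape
(17, 3, 11, 11)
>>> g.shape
(11, 11)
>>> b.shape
(3,)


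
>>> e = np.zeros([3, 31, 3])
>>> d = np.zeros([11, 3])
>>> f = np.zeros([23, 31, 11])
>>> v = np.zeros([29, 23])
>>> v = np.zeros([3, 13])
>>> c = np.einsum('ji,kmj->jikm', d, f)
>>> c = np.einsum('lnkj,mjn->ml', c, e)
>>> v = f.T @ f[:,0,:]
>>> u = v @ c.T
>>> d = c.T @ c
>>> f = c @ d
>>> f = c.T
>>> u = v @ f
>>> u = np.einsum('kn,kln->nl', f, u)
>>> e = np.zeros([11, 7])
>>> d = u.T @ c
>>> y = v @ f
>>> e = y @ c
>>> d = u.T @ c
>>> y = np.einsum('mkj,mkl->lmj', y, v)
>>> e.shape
(11, 31, 11)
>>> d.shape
(31, 11)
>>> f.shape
(11, 3)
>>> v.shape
(11, 31, 11)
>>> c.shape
(3, 11)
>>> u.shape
(3, 31)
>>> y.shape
(11, 11, 3)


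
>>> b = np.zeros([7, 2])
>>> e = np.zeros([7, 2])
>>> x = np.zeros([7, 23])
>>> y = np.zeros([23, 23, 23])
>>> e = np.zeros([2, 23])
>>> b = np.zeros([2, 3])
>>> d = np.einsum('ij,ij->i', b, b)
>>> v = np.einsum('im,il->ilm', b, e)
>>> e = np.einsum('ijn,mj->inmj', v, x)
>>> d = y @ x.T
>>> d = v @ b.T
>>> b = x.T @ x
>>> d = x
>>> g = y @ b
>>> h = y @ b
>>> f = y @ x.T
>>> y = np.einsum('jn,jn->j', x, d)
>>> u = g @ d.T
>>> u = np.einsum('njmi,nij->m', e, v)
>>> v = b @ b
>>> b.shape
(23, 23)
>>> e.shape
(2, 3, 7, 23)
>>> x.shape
(7, 23)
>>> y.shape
(7,)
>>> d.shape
(7, 23)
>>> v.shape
(23, 23)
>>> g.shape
(23, 23, 23)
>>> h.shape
(23, 23, 23)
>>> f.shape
(23, 23, 7)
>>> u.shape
(7,)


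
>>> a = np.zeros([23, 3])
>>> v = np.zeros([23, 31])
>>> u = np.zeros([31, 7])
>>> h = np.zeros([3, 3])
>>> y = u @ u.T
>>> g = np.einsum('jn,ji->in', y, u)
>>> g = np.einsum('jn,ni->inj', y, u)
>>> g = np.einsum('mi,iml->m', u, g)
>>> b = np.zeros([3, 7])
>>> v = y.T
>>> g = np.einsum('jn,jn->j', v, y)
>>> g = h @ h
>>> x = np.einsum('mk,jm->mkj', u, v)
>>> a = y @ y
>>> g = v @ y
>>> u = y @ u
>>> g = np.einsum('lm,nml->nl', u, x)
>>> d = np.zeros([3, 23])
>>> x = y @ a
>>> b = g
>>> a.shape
(31, 31)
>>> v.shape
(31, 31)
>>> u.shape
(31, 7)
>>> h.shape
(3, 3)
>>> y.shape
(31, 31)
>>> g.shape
(31, 31)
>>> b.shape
(31, 31)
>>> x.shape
(31, 31)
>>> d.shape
(3, 23)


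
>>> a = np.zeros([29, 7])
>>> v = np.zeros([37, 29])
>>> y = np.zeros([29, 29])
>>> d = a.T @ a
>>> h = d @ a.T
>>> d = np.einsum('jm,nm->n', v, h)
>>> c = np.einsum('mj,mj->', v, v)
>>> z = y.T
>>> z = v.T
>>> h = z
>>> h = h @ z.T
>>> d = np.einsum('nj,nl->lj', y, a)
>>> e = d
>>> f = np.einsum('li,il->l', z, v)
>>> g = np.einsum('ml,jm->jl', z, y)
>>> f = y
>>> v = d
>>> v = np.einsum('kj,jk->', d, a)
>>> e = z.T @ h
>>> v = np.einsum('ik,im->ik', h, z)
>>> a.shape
(29, 7)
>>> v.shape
(29, 29)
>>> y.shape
(29, 29)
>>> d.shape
(7, 29)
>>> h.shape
(29, 29)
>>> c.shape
()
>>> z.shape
(29, 37)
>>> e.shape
(37, 29)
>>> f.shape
(29, 29)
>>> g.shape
(29, 37)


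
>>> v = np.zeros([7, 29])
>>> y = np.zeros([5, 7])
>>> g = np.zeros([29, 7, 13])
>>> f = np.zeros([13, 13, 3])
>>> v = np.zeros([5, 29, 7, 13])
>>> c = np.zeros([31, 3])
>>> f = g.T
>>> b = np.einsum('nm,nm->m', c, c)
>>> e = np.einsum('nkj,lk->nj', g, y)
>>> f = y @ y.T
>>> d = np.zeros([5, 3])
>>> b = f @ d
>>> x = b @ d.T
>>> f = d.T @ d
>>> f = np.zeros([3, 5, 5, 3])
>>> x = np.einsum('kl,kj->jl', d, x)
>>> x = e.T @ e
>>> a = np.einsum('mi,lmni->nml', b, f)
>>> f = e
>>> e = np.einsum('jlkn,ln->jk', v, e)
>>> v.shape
(5, 29, 7, 13)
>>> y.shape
(5, 7)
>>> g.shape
(29, 7, 13)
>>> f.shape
(29, 13)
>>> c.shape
(31, 3)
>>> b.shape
(5, 3)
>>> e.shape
(5, 7)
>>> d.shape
(5, 3)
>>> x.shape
(13, 13)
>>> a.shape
(5, 5, 3)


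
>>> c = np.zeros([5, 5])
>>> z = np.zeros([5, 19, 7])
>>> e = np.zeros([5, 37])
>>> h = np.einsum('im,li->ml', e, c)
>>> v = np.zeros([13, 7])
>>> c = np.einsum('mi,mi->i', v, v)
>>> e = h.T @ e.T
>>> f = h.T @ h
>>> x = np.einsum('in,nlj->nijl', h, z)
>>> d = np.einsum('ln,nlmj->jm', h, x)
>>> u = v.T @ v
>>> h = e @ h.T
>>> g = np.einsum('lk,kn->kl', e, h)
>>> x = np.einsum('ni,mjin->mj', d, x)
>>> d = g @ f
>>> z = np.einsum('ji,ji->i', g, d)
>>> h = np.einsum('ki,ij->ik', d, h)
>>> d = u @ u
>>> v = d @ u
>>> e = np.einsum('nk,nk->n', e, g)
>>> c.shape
(7,)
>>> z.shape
(5,)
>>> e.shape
(5,)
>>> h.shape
(5, 5)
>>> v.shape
(7, 7)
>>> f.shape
(5, 5)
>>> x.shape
(5, 37)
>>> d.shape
(7, 7)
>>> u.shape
(7, 7)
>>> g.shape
(5, 5)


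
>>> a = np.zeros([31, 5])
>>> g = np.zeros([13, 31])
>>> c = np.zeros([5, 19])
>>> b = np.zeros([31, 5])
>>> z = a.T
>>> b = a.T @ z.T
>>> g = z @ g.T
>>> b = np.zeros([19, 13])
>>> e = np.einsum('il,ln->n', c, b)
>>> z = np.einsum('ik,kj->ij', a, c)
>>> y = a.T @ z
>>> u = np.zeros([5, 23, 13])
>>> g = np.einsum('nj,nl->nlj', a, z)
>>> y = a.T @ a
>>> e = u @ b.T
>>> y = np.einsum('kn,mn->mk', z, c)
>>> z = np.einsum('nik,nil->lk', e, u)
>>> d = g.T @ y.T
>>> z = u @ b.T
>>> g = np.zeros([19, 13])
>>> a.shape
(31, 5)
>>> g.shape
(19, 13)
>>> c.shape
(5, 19)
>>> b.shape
(19, 13)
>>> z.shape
(5, 23, 19)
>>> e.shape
(5, 23, 19)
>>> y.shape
(5, 31)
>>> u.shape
(5, 23, 13)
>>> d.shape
(5, 19, 5)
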